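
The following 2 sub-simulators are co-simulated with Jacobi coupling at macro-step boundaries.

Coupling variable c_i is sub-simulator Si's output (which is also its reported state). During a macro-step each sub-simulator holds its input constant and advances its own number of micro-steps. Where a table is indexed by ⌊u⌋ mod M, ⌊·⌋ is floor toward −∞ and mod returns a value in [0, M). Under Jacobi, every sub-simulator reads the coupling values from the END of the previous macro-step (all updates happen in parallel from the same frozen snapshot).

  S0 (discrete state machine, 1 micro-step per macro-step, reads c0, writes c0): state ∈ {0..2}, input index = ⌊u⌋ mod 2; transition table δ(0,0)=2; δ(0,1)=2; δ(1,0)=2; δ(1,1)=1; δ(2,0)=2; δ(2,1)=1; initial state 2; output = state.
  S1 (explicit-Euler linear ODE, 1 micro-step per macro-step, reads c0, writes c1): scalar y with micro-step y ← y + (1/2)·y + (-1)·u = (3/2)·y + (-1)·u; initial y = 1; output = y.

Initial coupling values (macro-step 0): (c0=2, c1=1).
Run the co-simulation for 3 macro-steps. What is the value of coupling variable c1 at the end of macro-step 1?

c1 at macro-step 1 = -1/2

macro 1: S0 reads c0=2 → after 1×micro: 2; S1 reads c0=2 → after 1×micro: -1/2 ⇒ (c0=2, c1=-1/2)
macro 2: S0 reads c0=2 → after 1×micro: 2; S1 reads c0=2 → after 1×micro: -11/4 ⇒ (c0=2, c1=-11/4)
macro 3: S0 reads c0=2 → after 1×micro: 2; S1 reads c0=2 → after 1×micro: -49/8 ⇒ (c0=2, c1=-49/8)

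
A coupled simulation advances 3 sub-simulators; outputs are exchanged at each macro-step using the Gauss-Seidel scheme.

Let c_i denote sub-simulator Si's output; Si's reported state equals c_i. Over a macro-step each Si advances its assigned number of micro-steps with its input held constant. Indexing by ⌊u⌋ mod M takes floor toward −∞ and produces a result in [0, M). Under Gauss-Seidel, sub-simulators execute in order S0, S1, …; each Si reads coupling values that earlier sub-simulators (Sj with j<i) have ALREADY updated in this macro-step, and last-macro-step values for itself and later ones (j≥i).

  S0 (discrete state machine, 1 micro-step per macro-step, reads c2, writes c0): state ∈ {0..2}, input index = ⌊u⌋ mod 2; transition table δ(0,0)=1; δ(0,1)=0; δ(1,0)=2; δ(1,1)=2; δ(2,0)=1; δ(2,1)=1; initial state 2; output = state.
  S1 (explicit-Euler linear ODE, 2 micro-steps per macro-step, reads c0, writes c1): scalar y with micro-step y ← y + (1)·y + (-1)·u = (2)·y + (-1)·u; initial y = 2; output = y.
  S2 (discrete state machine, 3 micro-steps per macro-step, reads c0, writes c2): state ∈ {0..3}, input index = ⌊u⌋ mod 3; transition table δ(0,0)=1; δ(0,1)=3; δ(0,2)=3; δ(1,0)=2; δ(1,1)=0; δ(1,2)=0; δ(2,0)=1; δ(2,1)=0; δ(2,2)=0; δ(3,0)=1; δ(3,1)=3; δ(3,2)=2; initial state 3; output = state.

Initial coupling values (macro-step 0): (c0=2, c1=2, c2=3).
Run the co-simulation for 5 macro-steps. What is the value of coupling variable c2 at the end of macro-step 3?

c2 at macro-step 3 = 3

macro 1: S0 reads c2=3 → after 1×micro: 1; S1 reads c0=1 → after 2×micro: 5; S2 reads c0=1 → after 3×micro: 3 ⇒ (c0=1, c1=5, c2=3)
macro 2: S0 reads c2=3 → after 1×micro: 2; S1 reads c0=2 → after 2×micro: 14; S2 reads c0=2 → after 3×micro: 3 ⇒ (c0=2, c1=14, c2=3)
macro 3: S0 reads c2=3 → after 1×micro: 1; S1 reads c0=1 → after 2×micro: 53; S2 reads c0=1 → after 3×micro: 3 ⇒ (c0=1, c1=53, c2=3)
macro 4: S0 reads c2=3 → after 1×micro: 2; S1 reads c0=2 → after 2×micro: 206; S2 reads c0=2 → after 3×micro: 3 ⇒ (c0=2, c1=206, c2=3)
macro 5: S0 reads c2=3 → after 1×micro: 1; S1 reads c0=1 → after 2×micro: 821; S2 reads c0=1 → after 3×micro: 3 ⇒ (c0=1, c1=821, c2=3)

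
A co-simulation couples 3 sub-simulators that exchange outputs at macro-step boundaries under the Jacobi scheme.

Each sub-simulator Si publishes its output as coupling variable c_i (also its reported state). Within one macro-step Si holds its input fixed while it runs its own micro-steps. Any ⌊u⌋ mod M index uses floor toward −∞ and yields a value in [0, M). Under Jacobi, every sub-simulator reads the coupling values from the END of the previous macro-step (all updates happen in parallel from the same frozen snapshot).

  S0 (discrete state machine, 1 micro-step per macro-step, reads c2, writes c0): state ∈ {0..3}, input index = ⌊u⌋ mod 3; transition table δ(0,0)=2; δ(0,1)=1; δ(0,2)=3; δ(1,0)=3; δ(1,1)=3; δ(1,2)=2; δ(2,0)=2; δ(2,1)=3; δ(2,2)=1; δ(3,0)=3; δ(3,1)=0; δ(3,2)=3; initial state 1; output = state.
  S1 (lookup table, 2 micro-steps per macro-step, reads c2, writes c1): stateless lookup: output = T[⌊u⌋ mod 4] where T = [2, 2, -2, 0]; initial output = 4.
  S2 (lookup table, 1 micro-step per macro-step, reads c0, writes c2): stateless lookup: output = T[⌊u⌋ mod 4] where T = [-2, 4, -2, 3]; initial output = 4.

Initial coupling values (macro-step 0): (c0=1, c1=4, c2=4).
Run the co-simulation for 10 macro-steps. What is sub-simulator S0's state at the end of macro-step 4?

macro 1: S0 reads c2=4 → after 1×micro: 3; S1 reads c2=4 → after 2×micro: 2; S2 reads c0=1 → after 1×micro: 4 ⇒ (c0=3, c1=2, c2=4)
macro 2: S0 reads c2=4 → after 1×micro: 0; S1 reads c2=4 → after 2×micro: 2; S2 reads c0=3 → after 1×micro: 3 ⇒ (c0=0, c1=2, c2=3)
macro 3: S0 reads c2=3 → after 1×micro: 2; S1 reads c2=3 → after 2×micro: 0; S2 reads c0=0 → after 1×micro: -2 ⇒ (c0=2, c1=0, c2=-2)
macro 4: S0 reads c2=-2 → after 1×micro: 3; S1 reads c2=-2 → after 2×micro: -2; S2 reads c0=2 → after 1×micro: -2 ⇒ (c0=3, c1=-2, c2=-2)
macro 5: S0 reads c2=-2 → after 1×micro: 0; S1 reads c2=-2 → after 2×micro: -2; S2 reads c0=3 → after 1×micro: 3 ⇒ (c0=0, c1=-2, c2=3)
macro 6: S0 reads c2=3 → after 1×micro: 2; S1 reads c2=3 → after 2×micro: 0; S2 reads c0=0 → after 1×micro: -2 ⇒ (c0=2, c1=0, c2=-2)
macro 7: S0 reads c2=-2 → after 1×micro: 3; S1 reads c2=-2 → after 2×micro: -2; S2 reads c0=2 → after 1×micro: -2 ⇒ (c0=3, c1=-2, c2=-2)
macro 8: S0 reads c2=-2 → after 1×micro: 0; S1 reads c2=-2 → after 2×micro: -2; S2 reads c0=3 → after 1×micro: 3 ⇒ (c0=0, c1=-2, c2=3)
macro 9: S0 reads c2=3 → after 1×micro: 2; S1 reads c2=3 → after 2×micro: 0; S2 reads c0=0 → after 1×micro: -2 ⇒ (c0=2, c1=0, c2=-2)
macro 10: S0 reads c2=-2 → after 1×micro: 3; S1 reads c2=-2 → after 2×micro: -2; S2 reads c0=2 → after 1×micro: -2 ⇒ (c0=3, c1=-2, c2=-2)

S0 state at macro-step 4 = 3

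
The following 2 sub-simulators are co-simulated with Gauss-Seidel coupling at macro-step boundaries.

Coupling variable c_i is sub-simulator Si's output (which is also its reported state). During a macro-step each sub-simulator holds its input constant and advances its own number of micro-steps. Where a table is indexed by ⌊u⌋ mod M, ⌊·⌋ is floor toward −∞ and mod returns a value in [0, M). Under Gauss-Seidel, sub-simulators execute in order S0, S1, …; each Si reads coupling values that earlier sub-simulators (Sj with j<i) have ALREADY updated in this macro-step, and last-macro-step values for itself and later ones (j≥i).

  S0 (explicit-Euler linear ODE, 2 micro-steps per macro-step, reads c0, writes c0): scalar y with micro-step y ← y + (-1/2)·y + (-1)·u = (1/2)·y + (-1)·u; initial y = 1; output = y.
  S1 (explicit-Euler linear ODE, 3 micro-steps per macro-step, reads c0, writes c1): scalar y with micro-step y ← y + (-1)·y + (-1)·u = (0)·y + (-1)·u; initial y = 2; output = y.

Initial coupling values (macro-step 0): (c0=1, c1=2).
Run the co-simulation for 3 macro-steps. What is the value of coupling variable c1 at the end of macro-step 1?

c1 at macro-step 1 = 5/4

macro 1: S0 reads c0=1 → after 2×micro: -5/4; S1 reads c0=-5/4 → after 3×micro: 5/4 ⇒ (c0=-5/4, c1=5/4)
macro 2: S0 reads c0=-5/4 → after 2×micro: 25/16; S1 reads c0=25/16 → after 3×micro: -25/16 ⇒ (c0=25/16, c1=-25/16)
macro 3: S0 reads c0=25/16 → after 2×micro: -125/64; S1 reads c0=-125/64 → after 3×micro: 125/64 ⇒ (c0=-125/64, c1=125/64)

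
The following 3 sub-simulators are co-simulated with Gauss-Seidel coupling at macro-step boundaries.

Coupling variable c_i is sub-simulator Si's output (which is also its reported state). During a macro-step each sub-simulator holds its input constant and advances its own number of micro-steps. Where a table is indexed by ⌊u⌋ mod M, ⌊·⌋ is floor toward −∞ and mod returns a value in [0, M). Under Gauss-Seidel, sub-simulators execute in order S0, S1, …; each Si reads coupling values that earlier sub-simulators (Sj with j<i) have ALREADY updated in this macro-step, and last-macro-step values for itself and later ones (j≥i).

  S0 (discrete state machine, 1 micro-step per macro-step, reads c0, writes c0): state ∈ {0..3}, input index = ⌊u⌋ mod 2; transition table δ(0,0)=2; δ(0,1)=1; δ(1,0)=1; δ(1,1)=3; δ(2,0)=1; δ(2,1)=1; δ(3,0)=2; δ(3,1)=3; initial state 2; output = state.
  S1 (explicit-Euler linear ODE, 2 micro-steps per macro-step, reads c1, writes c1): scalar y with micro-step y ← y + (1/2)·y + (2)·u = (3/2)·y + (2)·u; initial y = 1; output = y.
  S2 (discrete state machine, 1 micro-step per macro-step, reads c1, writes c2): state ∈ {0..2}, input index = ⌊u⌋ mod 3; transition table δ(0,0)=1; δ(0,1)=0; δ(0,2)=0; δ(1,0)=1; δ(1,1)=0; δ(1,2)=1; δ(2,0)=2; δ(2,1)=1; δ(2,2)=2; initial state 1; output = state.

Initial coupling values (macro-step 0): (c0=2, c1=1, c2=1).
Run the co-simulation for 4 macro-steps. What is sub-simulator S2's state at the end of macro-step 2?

macro 1: S0 reads c0=2 → after 1×micro: 1; S1 reads c1=1 → after 2×micro: 29/4; S2 reads c1=29/4 → after 1×micro: 0 ⇒ (c0=1, c1=29/4, c2=0)
macro 2: S0 reads c0=1 → after 1×micro: 3; S1 reads c1=29/4 → after 2×micro: 841/16; S2 reads c1=841/16 → after 1×micro: 0 ⇒ (c0=3, c1=841/16, c2=0)
macro 3: S0 reads c0=3 → after 1×micro: 3; S1 reads c1=841/16 → after 2×micro: 24389/64; S2 reads c1=24389/64 → after 1×micro: 1 ⇒ (c0=3, c1=24389/64, c2=1)
macro 4: S0 reads c0=3 → after 1×micro: 3; S1 reads c1=24389/64 → after 2×micro: 707281/256; S2 reads c1=707281/256 → after 1×micro: 1 ⇒ (c0=3, c1=707281/256, c2=1)

S2 state at macro-step 2 = 0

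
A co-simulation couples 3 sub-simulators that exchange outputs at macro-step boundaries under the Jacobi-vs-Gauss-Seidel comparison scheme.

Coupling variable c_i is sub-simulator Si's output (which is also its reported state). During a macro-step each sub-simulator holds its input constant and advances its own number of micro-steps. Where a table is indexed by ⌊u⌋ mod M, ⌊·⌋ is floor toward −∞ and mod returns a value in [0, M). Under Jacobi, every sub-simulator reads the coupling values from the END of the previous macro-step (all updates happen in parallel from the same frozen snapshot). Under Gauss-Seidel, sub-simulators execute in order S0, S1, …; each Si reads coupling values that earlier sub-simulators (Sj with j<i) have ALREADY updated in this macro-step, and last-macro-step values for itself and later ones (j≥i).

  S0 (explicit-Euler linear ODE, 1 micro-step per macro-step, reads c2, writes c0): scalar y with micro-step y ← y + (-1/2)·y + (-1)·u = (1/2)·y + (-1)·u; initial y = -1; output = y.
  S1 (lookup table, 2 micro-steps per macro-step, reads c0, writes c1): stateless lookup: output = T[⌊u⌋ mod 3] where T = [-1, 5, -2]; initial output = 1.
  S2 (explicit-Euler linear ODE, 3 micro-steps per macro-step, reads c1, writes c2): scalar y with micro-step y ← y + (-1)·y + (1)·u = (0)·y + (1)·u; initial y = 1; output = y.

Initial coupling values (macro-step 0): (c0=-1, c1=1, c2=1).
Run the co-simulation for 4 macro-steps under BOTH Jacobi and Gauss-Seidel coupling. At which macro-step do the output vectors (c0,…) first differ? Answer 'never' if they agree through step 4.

first divergence at macro-step: 1

[Jacobi] macro 1: S0 reads c2=1 → after 1×micro: -3/2; S1 reads c0=-1 → after 2×micro: -2; S2 reads c1=1 → after 3×micro: 1 ⇒ (c0=-3/2, c1=-2, c2=1)
[Jacobi] macro 2: S0 reads c2=1 → after 1×micro: -7/4; S1 reads c0=-3/2 → after 2×micro: 5; S2 reads c1=-2 → after 3×micro: -2 ⇒ (c0=-7/4, c1=5, c2=-2)
[Jacobi] macro 3: S0 reads c2=-2 → after 1×micro: 9/8; S1 reads c0=-7/4 → after 2×micro: 5; S2 reads c1=5 → after 3×micro: 5 ⇒ (c0=9/8, c1=5, c2=5)
[Jacobi] macro 4: S0 reads c2=5 → after 1×micro: -71/16; S1 reads c0=9/8 → after 2×micro: 5; S2 reads c1=5 → after 3×micro: 5 ⇒ (c0=-71/16, c1=5, c2=5)
[Gauss-Seidel] macro 1: S0 reads c2=1 → after 1×micro: -3/2; S1 reads c0=-3/2 → after 2×micro: 5; S2 reads c1=5 → after 3×micro: 5 ⇒ (c0=-3/2, c1=5, c2=5)
[Gauss-Seidel] macro 2: S0 reads c2=5 → after 1×micro: -23/4; S1 reads c0=-23/4 → after 2×micro: -1; S2 reads c1=-1 → after 3×micro: -1 ⇒ (c0=-23/4, c1=-1, c2=-1)
[Gauss-Seidel] macro 3: S0 reads c2=-1 → after 1×micro: -15/8; S1 reads c0=-15/8 → after 2×micro: 5; S2 reads c1=5 → after 3×micro: 5 ⇒ (c0=-15/8, c1=5, c2=5)
[Gauss-Seidel] macro 4: S0 reads c2=5 → after 1×micro: -95/16; S1 reads c0=-95/16 → after 2×micro: -1; S2 reads c1=-1 → after 3×micro: -1 ⇒ (c0=-95/16, c1=-1, c2=-1)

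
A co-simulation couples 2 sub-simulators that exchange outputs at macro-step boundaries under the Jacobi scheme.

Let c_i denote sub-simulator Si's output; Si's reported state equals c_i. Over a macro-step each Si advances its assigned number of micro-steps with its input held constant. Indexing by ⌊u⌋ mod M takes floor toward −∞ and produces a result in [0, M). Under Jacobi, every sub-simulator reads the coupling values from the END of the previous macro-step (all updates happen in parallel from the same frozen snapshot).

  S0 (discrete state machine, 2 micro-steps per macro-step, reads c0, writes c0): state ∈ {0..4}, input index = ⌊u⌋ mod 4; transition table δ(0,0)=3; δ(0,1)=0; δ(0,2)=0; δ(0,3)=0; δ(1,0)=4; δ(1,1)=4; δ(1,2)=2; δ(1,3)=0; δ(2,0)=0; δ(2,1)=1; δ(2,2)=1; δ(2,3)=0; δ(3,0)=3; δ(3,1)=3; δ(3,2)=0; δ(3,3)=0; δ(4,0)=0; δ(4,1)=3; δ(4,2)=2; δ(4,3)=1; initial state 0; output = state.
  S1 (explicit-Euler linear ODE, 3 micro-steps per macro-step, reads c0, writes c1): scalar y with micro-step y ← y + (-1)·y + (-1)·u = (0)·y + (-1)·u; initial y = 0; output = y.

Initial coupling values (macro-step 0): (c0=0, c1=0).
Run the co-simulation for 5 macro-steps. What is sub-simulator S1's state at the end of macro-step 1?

S1 state at macro-step 1 = 0

macro 1: S0 reads c0=0 → after 2×micro: 3; S1 reads c0=0 → after 3×micro: 0 ⇒ (c0=3, c1=0)
macro 2: S0 reads c0=3 → after 2×micro: 0; S1 reads c0=3 → after 3×micro: -3 ⇒ (c0=0, c1=-3)
macro 3: S0 reads c0=0 → after 2×micro: 3; S1 reads c0=0 → after 3×micro: 0 ⇒ (c0=3, c1=0)
macro 4: S0 reads c0=3 → after 2×micro: 0; S1 reads c0=3 → after 3×micro: -3 ⇒ (c0=0, c1=-3)
macro 5: S0 reads c0=0 → after 2×micro: 3; S1 reads c0=0 → after 3×micro: 0 ⇒ (c0=3, c1=0)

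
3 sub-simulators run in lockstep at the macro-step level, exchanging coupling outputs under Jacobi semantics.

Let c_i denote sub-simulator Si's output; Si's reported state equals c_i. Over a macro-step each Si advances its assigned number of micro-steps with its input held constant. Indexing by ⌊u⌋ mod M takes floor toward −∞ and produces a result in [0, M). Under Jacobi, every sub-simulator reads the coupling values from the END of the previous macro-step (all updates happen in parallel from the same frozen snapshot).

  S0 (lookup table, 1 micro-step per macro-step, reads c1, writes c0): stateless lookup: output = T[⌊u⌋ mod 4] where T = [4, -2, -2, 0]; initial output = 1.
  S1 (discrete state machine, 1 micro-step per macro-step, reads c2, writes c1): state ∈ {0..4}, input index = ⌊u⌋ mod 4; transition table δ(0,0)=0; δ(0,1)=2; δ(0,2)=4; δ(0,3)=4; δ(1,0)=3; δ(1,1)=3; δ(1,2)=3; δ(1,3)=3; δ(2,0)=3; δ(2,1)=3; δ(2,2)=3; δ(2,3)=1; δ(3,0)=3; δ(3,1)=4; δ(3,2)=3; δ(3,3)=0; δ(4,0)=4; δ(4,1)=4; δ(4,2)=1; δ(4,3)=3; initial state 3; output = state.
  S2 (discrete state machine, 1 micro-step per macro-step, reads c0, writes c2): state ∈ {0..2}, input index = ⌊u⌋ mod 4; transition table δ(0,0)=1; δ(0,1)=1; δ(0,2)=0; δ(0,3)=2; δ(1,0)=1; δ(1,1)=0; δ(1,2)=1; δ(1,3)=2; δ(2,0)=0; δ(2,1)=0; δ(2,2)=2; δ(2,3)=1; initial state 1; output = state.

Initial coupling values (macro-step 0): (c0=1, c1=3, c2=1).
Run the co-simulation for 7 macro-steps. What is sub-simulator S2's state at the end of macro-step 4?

macro 1: S0 reads c1=3 → after 1×micro: 0; S1 reads c2=1 → after 1×micro: 4; S2 reads c0=1 → after 1×micro: 0 ⇒ (c0=0, c1=4, c2=0)
macro 2: S0 reads c1=4 → after 1×micro: 4; S1 reads c2=0 → after 1×micro: 4; S2 reads c0=0 → after 1×micro: 1 ⇒ (c0=4, c1=4, c2=1)
macro 3: S0 reads c1=4 → after 1×micro: 4; S1 reads c2=1 → after 1×micro: 4; S2 reads c0=4 → after 1×micro: 1 ⇒ (c0=4, c1=4, c2=1)
macro 4: S0 reads c1=4 → after 1×micro: 4; S1 reads c2=1 → after 1×micro: 4; S2 reads c0=4 → after 1×micro: 1 ⇒ (c0=4, c1=4, c2=1)
macro 5: S0 reads c1=4 → after 1×micro: 4; S1 reads c2=1 → after 1×micro: 4; S2 reads c0=4 → after 1×micro: 1 ⇒ (c0=4, c1=4, c2=1)
macro 6: S0 reads c1=4 → after 1×micro: 4; S1 reads c2=1 → after 1×micro: 4; S2 reads c0=4 → after 1×micro: 1 ⇒ (c0=4, c1=4, c2=1)
macro 7: S0 reads c1=4 → after 1×micro: 4; S1 reads c2=1 → after 1×micro: 4; S2 reads c0=4 → after 1×micro: 1 ⇒ (c0=4, c1=4, c2=1)

S2 state at macro-step 4 = 1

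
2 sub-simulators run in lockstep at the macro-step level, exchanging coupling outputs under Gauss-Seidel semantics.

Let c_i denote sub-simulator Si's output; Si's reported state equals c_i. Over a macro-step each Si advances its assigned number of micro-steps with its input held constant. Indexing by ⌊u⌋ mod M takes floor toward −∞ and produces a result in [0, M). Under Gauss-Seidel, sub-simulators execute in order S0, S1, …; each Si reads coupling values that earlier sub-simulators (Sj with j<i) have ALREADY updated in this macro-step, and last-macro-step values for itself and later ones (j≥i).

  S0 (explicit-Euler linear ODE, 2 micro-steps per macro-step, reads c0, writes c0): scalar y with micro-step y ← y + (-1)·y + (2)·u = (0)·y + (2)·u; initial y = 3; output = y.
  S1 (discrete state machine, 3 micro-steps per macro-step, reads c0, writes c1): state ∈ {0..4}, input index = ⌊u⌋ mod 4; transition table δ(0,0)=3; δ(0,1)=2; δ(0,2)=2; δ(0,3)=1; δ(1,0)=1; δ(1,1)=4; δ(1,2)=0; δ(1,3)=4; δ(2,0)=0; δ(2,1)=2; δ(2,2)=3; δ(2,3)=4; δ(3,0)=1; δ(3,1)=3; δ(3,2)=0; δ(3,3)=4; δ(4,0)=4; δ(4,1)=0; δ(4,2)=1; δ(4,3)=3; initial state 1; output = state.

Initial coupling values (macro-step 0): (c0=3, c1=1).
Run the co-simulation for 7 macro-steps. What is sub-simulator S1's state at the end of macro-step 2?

S1 state at macro-step 2 = 1

macro 1: S0 reads c0=3 → after 2×micro: 6; S1 reads c0=6 → after 3×micro: 3 ⇒ (c0=6, c1=3)
macro 2: S0 reads c0=6 → after 2×micro: 12; S1 reads c0=12 → after 3×micro: 1 ⇒ (c0=12, c1=1)
macro 3: S0 reads c0=12 → after 2×micro: 24; S1 reads c0=24 → after 3×micro: 1 ⇒ (c0=24, c1=1)
macro 4: S0 reads c0=24 → after 2×micro: 48; S1 reads c0=48 → after 3×micro: 1 ⇒ (c0=48, c1=1)
macro 5: S0 reads c0=48 → after 2×micro: 96; S1 reads c0=96 → after 3×micro: 1 ⇒ (c0=96, c1=1)
macro 6: S0 reads c0=96 → after 2×micro: 192; S1 reads c0=192 → after 3×micro: 1 ⇒ (c0=192, c1=1)
macro 7: S0 reads c0=192 → after 2×micro: 384; S1 reads c0=384 → after 3×micro: 1 ⇒ (c0=384, c1=1)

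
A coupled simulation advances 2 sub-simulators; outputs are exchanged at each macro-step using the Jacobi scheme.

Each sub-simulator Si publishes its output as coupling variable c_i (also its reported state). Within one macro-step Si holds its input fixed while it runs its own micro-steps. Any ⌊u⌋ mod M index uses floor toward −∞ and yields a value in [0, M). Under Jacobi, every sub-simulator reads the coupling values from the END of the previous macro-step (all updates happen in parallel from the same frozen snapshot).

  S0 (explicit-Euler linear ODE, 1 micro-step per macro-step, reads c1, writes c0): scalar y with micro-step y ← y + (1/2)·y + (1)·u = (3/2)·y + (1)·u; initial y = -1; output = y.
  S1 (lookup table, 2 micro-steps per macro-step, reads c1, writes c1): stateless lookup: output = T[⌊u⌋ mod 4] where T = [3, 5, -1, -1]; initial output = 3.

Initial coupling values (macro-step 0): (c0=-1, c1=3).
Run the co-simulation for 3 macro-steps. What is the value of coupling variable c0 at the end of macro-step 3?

c0 at macro-step 3 = 7/8

macro 1: S0 reads c1=3 → after 1×micro: 3/2; S1 reads c1=3 → after 2×micro: -1 ⇒ (c0=3/2, c1=-1)
macro 2: S0 reads c1=-1 → after 1×micro: 5/4; S1 reads c1=-1 → after 2×micro: -1 ⇒ (c0=5/4, c1=-1)
macro 3: S0 reads c1=-1 → after 1×micro: 7/8; S1 reads c1=-1 → after 2×micro: -1 ⇒ (c0=7/8, c1=-1)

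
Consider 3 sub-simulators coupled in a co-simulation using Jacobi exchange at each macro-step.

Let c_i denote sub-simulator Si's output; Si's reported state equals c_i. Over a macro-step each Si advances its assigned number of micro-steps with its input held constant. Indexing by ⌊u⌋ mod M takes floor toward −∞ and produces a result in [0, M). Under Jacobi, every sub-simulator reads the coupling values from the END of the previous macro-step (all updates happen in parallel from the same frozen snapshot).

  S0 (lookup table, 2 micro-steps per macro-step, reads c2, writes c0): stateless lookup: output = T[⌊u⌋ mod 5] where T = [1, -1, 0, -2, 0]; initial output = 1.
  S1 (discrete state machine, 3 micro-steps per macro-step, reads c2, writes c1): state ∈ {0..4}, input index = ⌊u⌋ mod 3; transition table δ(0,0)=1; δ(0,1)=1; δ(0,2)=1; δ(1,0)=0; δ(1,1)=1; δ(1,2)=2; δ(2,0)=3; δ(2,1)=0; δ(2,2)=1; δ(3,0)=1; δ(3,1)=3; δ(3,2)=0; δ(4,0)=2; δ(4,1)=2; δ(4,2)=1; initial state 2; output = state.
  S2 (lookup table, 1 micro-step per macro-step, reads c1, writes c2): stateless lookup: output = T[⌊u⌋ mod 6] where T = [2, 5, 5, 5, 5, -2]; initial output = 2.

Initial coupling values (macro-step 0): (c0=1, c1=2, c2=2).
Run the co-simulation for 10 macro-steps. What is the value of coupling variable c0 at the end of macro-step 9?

macro 1: S0 reads c2=2 → after 2×micro: 0; S1 reads c2=2 → after 3×micro: 1; S2 reads c1=2 → after 1×micro: 5 ⇒ (c0=0, c1=1, c2=5)
macro 2: S0 reads c2=5 → after 2×micro: 1; S1 reads c2=5 → after 3×micro: 2; S2 reads c1=1 → after 1×micro: 5 ⇒ (c0=1, c1=2, c2=5)
macro 3: S0 reads c2=5 → after 2×micro: 1; S1 reads c2=5 → after 3×micro: 1; S2 reads c1=2 → after 1×micro: 5 ⇒ (c0=1, c1=1, c2=5)
macro 4: S0 reads c2=5 → after 2×micro: 1; S1 reads c2=5 → after 3×micro: 2; S2 reads c1=1 → after 1×micro: 5 ⇒ (c0=1, c1=2, c2=5)
macro 5: S0 reads c2=5 → after 2×micro: 1; S1 reads c2=5 → after 3×micro: 1; S2 reads c1=2 → after 1×micro: 5 ⇒ (c0=1, c1=1, c2=5)
macro 6: S0 reads c2=5 → after 2×micro: 1; S1 reads c2=5 → after 3×micro: 2; S2 reads c1=1 → after 1×micro: 5 ⇒ (c0=1, c1=2, c2=5)
macro 7: S0 reads c2=5 → after 2×micro: 1; S1 reads c2=5 → after 3×micro: 1; S2 reads c1=2 → after 1×micro: 5 ⇒ (c0=1, c1=1, c2=5)
macro 8: S0 reads c2=5 → after 2×micro: 1; S1 reads c2=5 → after 3×micro: 2; S2 reads c1=1 → after 1×micro: 5 ⇒ (c0=1, c1=2, c2=5)
macro 9: S0 reads c2=5 → after 2×micro: 1; S1 reads c2=5 → after 3×micro: 1; S2 reads c1=2 → after 1×micro: 5 ⇒ (c0=1, c1=1, c2=5)
macro 10: S0 reads c2=5 → after 2×micro: 1; S1 reads c2=5 → after 3×micro: 2; S2 reads c1=1 → after 1×micro: 5 ⇒ (c0=1, c1=2, c2=5)

c0 at macro-step 9 = 1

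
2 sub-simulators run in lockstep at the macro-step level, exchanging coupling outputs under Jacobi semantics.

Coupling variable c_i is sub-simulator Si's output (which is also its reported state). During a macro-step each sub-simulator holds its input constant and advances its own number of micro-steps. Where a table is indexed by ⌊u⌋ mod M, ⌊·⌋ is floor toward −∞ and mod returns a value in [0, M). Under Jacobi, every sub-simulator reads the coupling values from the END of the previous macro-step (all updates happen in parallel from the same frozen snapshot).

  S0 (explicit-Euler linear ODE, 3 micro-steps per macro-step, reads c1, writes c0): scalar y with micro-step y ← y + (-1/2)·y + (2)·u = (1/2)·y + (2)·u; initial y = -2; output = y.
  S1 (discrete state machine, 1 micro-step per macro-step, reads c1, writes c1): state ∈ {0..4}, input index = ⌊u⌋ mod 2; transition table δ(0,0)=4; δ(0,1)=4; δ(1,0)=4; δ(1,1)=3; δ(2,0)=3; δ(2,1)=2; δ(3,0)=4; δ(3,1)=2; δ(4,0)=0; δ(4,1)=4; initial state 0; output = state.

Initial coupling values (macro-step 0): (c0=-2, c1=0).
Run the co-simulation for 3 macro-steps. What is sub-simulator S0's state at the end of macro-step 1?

S0 state at macro-step 1 = -1/4

macro 1: S0 reads c1=0 → after 3×micro: -1/4; S1 reads c1=0 → after 1×micro: 4 ⇒ (c0=-1/4, c1=4)
macro 2: S0 reads c1=4 → after 3×micro: 447/32; S1 reads c1=4 → after 1×micro: 0 ⇒ (c0=447/32, c1=0)
macro 3: S0 reads c1=0 → after 3×micro: 447/256; S1 reads c1=0 → after 1×micro: 4 ⇒ (c0=447/256, c1=4)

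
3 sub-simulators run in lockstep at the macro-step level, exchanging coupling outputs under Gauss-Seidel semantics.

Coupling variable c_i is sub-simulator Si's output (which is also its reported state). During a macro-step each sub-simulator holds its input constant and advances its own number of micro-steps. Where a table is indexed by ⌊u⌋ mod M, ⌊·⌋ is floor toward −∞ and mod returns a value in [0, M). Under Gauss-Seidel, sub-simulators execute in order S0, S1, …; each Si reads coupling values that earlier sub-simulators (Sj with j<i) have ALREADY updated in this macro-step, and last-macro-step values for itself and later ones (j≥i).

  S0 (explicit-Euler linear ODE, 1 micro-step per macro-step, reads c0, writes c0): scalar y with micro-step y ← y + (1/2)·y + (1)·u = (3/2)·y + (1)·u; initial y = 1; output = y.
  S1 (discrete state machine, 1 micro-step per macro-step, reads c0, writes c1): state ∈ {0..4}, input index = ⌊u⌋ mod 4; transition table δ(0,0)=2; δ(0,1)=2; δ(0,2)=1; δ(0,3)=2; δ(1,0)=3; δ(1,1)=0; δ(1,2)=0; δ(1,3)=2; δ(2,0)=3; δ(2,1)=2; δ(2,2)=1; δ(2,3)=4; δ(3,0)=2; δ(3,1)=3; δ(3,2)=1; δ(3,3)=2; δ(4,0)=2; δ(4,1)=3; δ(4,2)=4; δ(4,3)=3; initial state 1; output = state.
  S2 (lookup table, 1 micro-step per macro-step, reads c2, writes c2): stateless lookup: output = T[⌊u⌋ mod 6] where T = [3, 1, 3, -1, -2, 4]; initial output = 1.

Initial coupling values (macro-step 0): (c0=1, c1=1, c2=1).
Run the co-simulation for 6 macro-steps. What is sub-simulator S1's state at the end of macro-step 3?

S1 state at macro-step 3 = 2

macro 1: S0 reads c0=1 → after 1×micro: 5/2; S1 reads c0=5/2 → after 1×micro: 0; S2 reads c2=1 → after 1×micro: 1 ⇒ (c0=5/2, c1=0, c2=1)
macro 2: S0 reads c0=5/2 → after 1×micro: 25/4; S1 reads c0=25/4 → after 1×micro: 1; S2 reads c2=1 → after 1×micro: 1 ⇒ (c0=25/4, c1=1, c2=1)
macro 3: S0 reads c0=25/4 → after 1×micro: 125/8; S1 reads c0=125/8 → after 1×micro: 2; S2 reads c2=1 → after 1×micro: 1 ⇒ (c0=125/8, c1=2, c2=1)
macro 4: S0 reads c0=125/8 → after 1×micro: 625/16; S1 reads c0=625/16 → after 1×micro: 4; S2 reads c2=1 → after 1×micro: 1 ⇒ (c0=625/16, c1=4, c2=1)
macro 5: S0 reads c0=625/16 → after 1×micro: 3125/32; S1 reads c0=3125/32 → after 1×micro: 3; S2 reads c2=1 → after 1×micro: 1 ⇒ (c0=3125/32, c1=3, c2=1)
macro 6: S0 reads c0=3125/32 → after 1×micro: 15625/64; S1 reads c0=15625/64 → after 1×micro: 2; S2 reads c2=1 → after 1×micro: 1 ⇒ (c0=15625/64, c1=2, c2=1)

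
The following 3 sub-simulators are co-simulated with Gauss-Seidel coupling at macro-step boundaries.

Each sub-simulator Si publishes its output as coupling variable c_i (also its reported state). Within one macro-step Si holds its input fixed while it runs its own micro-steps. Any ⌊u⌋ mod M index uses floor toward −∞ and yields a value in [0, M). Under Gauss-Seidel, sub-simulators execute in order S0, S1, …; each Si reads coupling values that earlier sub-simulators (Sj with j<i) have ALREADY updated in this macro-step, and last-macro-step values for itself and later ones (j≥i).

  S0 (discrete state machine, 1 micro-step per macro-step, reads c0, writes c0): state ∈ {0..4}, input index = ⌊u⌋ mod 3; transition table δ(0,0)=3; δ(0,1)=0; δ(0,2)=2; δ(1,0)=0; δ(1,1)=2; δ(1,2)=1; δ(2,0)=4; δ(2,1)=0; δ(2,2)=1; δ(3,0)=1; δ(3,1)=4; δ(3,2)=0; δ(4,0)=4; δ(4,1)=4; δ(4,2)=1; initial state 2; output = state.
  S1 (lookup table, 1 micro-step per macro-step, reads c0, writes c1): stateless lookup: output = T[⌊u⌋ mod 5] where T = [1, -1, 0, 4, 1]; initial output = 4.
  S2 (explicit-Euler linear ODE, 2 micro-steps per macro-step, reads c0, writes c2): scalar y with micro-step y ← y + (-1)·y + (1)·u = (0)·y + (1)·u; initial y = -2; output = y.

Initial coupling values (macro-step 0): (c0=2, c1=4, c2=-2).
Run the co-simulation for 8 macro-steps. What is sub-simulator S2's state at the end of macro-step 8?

macro 1: S0 reads c0=2 → after 1×micro: 1; S1 reads c0=1 → after 1×micro: -1; S2 reads c0=1 → after 2×micro: 1 ⇒ (c0=1, c1=-1, c2=1)
macro 2: S0 reads c0=1 → after 1×micro: 2; S1 reads c0=2 → after 1×micro: 0; S2 reads c0=2 → after 2×micro: 2 ⇒ (c0=2, c1=0, c2=2)
macro 3: S0 reads c0=2 → after 1×micro: 1; S1 reads c0=1 → after 1×micro: -1; S2 reads c0=1 → after 2×micro: 1 ⇒ (c0=1, c1=-1, c2=1)
macro 4: S0 reads c0=1 → after 1×micro: 2; S1 reads c0=2 → after 1×micro: 0; S2 reads c0=2 → after 2×micro: 2 ⇒ (c0=2, c1=0, c2=2)
macro 5: S0 reads c0=2 → after 1×micro: 1; S1 reads c0=1 → after 1×micro: -1; S2 reads c0=1 → after 2×micro: 1 ⇒ (c0=1, c1=-1, c2=1)
macro 6: S0 reads c0=1 → after 1×micro: 2; S1 reads c0=2 → after 1×micro: 0; S2 reads c0=2 → after 2×micro: 2 ⇒ (c0=2, c1=0, c2=2)
macro 7: S0 reads c0=2 → after 1×micro: 1; S1 reads c0=1 → after 1×micro: -1; S2 reads c0=1 → after 2×micro: 1 ⇒ (c0=1, c1=-1, c2=1)
macro 8: S0 reads c0=1 → after 1×micro: 2; S1 reads c0=2 → after 1×micro: 0; S2 reads c0=2 → after 2×micro: 2 ⇒ (c0=2, c1=0, c2=2)

S2 state at macro-step 8 = 2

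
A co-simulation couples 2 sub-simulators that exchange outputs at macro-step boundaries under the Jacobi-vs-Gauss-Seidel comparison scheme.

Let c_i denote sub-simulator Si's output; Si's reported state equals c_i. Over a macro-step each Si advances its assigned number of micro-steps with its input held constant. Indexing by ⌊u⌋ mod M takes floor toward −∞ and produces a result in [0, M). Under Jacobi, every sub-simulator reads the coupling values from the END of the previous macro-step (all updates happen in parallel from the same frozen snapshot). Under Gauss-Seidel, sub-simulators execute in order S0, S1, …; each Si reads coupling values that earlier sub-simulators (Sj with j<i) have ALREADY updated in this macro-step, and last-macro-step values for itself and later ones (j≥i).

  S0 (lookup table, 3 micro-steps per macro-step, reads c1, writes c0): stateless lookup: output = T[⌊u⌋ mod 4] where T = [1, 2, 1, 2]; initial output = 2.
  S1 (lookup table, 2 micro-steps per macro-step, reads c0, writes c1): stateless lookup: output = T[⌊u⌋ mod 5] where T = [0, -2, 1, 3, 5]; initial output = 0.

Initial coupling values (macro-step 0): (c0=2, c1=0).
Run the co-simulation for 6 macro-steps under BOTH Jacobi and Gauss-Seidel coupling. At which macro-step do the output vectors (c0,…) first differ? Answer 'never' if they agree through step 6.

[Jacobi] macro 1: S0 reads c1=0 → after 3×micro: 1; S1 reads c0=2 → after 2×micro: 1 ⇒ (c0=1, c1=1)
[Jacobi] macro 2: S0 reads c1=1 → after 3×micro: 2; S1 reads c0=1 → after 2×micro: -2 ⇒ (c0=2, c1=-2)
[Jacobi] macro 3: S0 reads c1=-2 → after 3×micro: 1; S1 reads c0=2 → after 2×micro: 1 ⇒ (c0=1, c1=1)
[Jacobi] macro 4: S0 reads c1=1 → after 3×micro: 2; S1 reads c0=1 → after 2×micro: -2 ⇒ (c0=2, c1=-2)
[Jacobi] macro 5: S0 reads c1=-2 → after 3×micro: 1; S1 reads c0=2 → after 2×micro: 1 ⇒ (c0=1, c1=1)
[Jacobi] macro 6: S0 reads c1=1 → after 3×micro: 2; S1 reads c0=1 → after 2×micro: -2 ⇒ (c0=2, c1=-2)
[Gauss-Seidel] macro 1: S0 reads c1=0 → after 3×micro: 1; S1 reads c0=1 → after 2×micro: -2 ⇒ (c0=1, c1=-2)
[Gauss-Seidel] macro 2: S0 reads c1=-2 → after 3×micro: 1; S1 reads c0=1 → after 2×micro: -2 ⇒ (c0=1, c1=-2)
[Gauss-Seidel] macro 3: S0 reads c1=-2 → after 3×micro: 1; S1 reads c0=1 → after 2×micro: -2 ⇒ (c0=1, c1=-2)
[Gauss-Seidel] macro 4: S0 reads c1=-2 → after 3×micro: 1; S1 reads c0=1 → after 2×micro: -2 ⇒ (c0=1, c1=-2)
[Gauss-Seidel] macro 5: S0 reads c1=-2 → after 3×micro: 1; S1 reads c0=1 → after 2×micro: -2 ⇒ (c0=1, c1=-2)
[Gauss-Seidel] macro 6: S0 reads c1=-2 → after 3×micro: 1; S1 reads c0=1 → after 2×micro: -2 ⇒ (c0=1, c1=-2)

first divergence at macro-step: 1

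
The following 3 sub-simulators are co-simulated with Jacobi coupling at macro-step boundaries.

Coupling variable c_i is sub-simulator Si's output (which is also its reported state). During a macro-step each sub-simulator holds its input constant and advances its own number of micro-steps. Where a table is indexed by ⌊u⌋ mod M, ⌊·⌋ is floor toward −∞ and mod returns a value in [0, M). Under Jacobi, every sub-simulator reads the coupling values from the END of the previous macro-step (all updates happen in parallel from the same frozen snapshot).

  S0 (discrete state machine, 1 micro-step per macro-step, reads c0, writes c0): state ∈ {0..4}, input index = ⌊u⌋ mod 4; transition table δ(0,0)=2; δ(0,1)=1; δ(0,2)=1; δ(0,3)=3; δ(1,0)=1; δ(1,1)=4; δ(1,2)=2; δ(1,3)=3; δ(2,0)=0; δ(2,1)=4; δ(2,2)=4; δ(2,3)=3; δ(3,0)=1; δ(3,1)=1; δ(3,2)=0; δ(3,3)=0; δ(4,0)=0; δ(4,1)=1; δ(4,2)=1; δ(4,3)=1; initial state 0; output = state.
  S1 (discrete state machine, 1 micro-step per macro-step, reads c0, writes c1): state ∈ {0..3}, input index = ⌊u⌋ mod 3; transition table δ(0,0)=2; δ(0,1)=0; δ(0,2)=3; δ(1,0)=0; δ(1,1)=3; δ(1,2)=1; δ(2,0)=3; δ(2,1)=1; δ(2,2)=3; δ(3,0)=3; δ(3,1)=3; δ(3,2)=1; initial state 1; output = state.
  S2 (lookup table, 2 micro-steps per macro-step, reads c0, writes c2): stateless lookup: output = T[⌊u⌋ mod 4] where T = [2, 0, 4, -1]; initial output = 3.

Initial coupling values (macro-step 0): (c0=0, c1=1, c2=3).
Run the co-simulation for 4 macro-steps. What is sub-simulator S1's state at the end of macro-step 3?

macro 1: S0 reads c0=0 → after 1×micro: 2; S1 reads c0=0 → after 1×micro: 0; S2 reads c0=0 → after 2×micro: 2 ⇒ (c0=2, c1=0, c2=2)
macro 2: S0 reads c0=2 → after 1×micro: 4; S1 reads c0=2 → after 1×micro: 3; S2 reads c0=2 → after 2×micro: 4 ⇒ (c0=4, c1=3, c2=4)
macro 3: S0 reads c0=4 → after 1×micro: 0; S1 reads c0=4 → after 1×micro: 3; S2 reads c0=4 → after 2×micro: 2 ⇒ (c0=0, c1=3, c2=2)
macro 4: S0 reads c0=0 → after 1×micro: 2; S1 reads c0=0 → after 1×micro: 3; S2 reads c0=0 → after 2×micro: 2 ⇒ (c0=2, c1=3, c2=2)

S1 state at macro-step 3 = 3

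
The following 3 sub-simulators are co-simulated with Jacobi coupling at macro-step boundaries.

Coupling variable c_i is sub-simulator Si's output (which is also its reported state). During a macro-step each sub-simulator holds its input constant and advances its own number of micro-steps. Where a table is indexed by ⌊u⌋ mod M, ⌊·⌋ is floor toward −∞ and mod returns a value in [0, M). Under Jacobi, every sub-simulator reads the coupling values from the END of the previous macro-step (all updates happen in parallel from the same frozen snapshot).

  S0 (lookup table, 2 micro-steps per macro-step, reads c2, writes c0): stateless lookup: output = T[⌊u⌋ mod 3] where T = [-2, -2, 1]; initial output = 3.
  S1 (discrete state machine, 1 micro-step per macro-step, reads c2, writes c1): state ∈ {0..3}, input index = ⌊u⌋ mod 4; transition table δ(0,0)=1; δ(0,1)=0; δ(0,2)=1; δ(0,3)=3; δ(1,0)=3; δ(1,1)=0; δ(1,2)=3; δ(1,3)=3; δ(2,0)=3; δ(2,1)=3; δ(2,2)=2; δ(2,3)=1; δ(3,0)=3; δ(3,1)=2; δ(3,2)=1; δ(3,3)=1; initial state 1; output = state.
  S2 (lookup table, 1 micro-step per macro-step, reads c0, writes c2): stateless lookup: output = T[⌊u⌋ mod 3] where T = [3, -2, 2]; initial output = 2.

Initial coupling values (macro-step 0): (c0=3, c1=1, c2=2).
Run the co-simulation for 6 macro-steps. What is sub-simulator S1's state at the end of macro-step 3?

macro 1: S0 reads c2=2 → after 2×micro: 1; S1 reads c2=2 → after 1×micro: 3; S2 reads c0=3 → after 1×micro: 3 ⇒ (c0=1, c1=3, c2=3)
macro 2: S0 reads c2=3 → after 2×micro: -2; S1 reads c2=3 → after 1×micro: 1; S2 reads c0=1 → after 1×micro: -2 ⇒ (c0=-2, c1=1, c2=-2)
macro 3: S0 reads c2=-2 → after 2×micro: -2; S1 reads c2=-2 → after 1×micro: 3; S2 reads c0=-2 → after 1×micro: -2 ⇒ (c0=-2, c1=3, c2=-2)
macro 4: S0 reads c2=-2 → after 2×micro: -2; S1 reads c2=-2 → after 1×micro: 1; S2 reads c0=-2 → after 1×micro: -2 ⇒ (c0=-2, c1=1, c2=-2)
macro 5: S0 reads c2=-2 → after 2×micro: -2; S1 reads c2=-2 → after 1×micro: 3; S2 reads c0=-2 → after 1×micro: -2 ⇒ (c0=-2, c1=3, c2=-2)
macro 6: S0 reads c2=-2 → after 2×micro: -2; S1 reads c2=-2 → after 1×micro: 1; S2 reads c0=-2 → after 1×micro: -2 ⇒ (c0=-2, c1=1, c2=-2)

S1 state at macro-step 3 = 3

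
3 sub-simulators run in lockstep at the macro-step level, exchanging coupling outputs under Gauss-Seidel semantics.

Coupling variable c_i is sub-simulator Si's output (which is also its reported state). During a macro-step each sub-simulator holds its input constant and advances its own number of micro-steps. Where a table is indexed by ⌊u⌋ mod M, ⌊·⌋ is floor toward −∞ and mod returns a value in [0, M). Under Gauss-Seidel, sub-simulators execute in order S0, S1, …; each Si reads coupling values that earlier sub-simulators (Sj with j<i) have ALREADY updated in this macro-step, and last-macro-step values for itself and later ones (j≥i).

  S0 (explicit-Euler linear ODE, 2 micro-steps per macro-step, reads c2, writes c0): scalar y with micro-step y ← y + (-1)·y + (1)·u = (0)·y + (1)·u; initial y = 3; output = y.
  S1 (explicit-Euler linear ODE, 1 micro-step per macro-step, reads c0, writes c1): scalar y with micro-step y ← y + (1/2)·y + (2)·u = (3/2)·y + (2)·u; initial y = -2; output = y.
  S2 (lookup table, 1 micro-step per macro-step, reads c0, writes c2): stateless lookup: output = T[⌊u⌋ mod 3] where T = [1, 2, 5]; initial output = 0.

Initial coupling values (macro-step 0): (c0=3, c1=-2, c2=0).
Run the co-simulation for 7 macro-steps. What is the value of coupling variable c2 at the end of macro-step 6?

macro 1: S0 reads c2=0 → after 2×micro: 0; S1 reads c0=0 → after 1×micro: -3; S2 reads c0=0 → after 1×micro: 1 ⇒ (c0=0, c1=-3, c2=1)
macro 2: S0 reads c2=1 → after 2×micro: 1; S1 reads c0=1 → after 1×micro: -5/2; S2 reads c0=1 → after 1×micro: 2 ⇒ (c0=1, c1=-5/2, c2=2)
macro 3: S0 reads c2=2 → after 2×micro: 2; S1 reads c0=2 → after 1×micro: 1/4; S2 reads c0=2 → after 1×micro: 5 ⇒ (c0=2, c1=1/4, c2=5)
macro 4: S0 reads c2=5 → after 2×micro: 5; S1 reads c0=5 → after 1×micro: 83/8; S2 reads c0=5 → after 1×micro: 5 ⇒ (c0=5, c1=83/8, c2=5)
macro 5: S0 reads c2=5 → after 2×micro: 5; S1 reads c0=5 → after 1×micro: 409/16; S2 reads c0=5 → after 1×micro: 5 ⇒ (c0=5, c1=409/16, c2=5)
macro 6: S0 reads c2=5 → after 2×micro: 5; S1 reads c0=5 → after 1×micro: 1547/32; S2 reads c0=5 → after 1×micro: 5 ⇒ (c0=5, c1=1547/32, c2=5)
macro 7: S0 reads c2=5 → after 2×micro: 5; S1 reads c0=5 → after 1×micro: 5281/64; S2 reads c0=5 → after 1×micro: 5 ⇒ (c0=5, c1=5281/64, c2=5)

c2 at macro-step 6 = 5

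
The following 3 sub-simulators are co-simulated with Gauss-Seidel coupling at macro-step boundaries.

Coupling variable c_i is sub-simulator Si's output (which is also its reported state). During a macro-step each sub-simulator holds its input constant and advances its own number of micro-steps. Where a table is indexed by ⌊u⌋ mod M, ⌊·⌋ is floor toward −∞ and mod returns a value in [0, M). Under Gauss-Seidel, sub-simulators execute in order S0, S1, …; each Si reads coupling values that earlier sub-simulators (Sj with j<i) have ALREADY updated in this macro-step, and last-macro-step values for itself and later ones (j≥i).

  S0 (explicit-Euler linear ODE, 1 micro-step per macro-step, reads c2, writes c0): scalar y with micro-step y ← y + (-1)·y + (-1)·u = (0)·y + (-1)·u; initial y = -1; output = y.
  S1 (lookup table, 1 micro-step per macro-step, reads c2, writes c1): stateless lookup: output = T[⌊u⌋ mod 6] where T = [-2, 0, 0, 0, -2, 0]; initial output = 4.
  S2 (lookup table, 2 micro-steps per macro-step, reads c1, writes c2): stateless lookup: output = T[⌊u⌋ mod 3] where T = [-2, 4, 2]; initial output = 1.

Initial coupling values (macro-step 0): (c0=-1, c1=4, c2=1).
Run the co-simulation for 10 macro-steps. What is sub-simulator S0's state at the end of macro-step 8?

S0 state at macro-step 8 = -4

macro 1: S0 reads c2=1 → after 1×micro: -1; S1 reads c2=1 → after 1×micro: 0; S2 reads c1=0 → after 2×micro: -2 ⇒ (c0=-1, c1=0, c2=-2)
macro 2: S0 reads c2=-2 → after 1×micro: 2; S1 reads c2=-2 → after 1×micro: -2; S2 reads c1=-2 → after 2×micro: 4 ⇒ (c0=2, c1=-2, c2=4)
macro 3: S0 reads c2=4 → after 1×micro: -4; S1 reads c2=4 → after 1×micro: -2; S2 reads c1=-2 → after 2×micro: 4 ⇒ (c0=-4, c1=-2, c2=4)
macro 4: S0 reads c2=4 → after 1×micro: -4; S1 reads c2=4 → after 1×micro: -2; S2 reads c1=-2 → after 2×micro: 4 ⇒ (c0=-4, c1=-2, c2=4)
macro 5: S0 reads c2=4 → after 1×micro: -4; S1 reads c2=4 → after 1×micro: -2; S2 reads c1=-2 → after 2×micro: 4 ⇒ (c0=-4, c1=-2, c2=4)
macro 6: S0 reads c2=4 → after 1×micro: -4; S1 reads c2=4 → after 1×micro: -2; S2 reads c1=-2 → after 2×micro: 4 ⇒ (c0=-4, c1=-2, c2=4)
macro 7: S0 reads c2=4 → after 1×micro: -4; S1 reads c2=4 → after 1×micro: -2; S2 reads c1=-2 → after 2×micro: 4 ⇒ (c0=-4, c1=-2, c2=4)
macro 8: S0 reads c2=4 → after 1×micro: -4; S1 reads c2=4 → after 1×micro: -2; S2 reads c1=-2 → after 2×micro: 4 ⇒ (c0=-4, c1=-2, c2=4)
macro 9: S0 reads c2=4 → after 1×micro: -4; S1 reads c2=4 → after 1×micro: -2; S2 reads c1=-2 → after 2×micro: 4 ⇒ (c0=-4, c1=-2, c2=4)
macro 10: S0 reads c2=4 → after 1×micro: -4; S1 reads c2=4 → after 1×micro: -2; S2 reads c1=-2 → after 2×micro: 4 ⇒ (c0=-4, c1=-2, c2=4)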